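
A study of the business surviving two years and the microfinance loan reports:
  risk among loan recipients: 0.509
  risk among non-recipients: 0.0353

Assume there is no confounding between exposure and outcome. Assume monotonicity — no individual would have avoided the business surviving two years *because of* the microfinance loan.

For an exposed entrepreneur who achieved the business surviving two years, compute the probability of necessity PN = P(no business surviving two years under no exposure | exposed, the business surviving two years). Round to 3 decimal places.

PN ≈ 0.931

Let p₁ = 0.509, p₀ = 0.0353.
Under exogeneity and monotonicity, PN = (p₁ − p₀) / p₁.
PN = (0.509 − 0.0353) / 0.509 = 0.4737 / 0.509 ≈ 0.9306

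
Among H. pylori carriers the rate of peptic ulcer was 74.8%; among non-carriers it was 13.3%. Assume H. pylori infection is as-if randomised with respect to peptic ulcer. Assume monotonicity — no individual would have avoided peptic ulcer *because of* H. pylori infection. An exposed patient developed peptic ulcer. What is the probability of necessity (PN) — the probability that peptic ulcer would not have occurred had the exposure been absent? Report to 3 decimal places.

p₁ = 0.748, p₀ = 0.133.
Under exogeneity and monotonicity, PN = (p₁ − p₀) / p₁.
PN = (0.748 − 0.133) / 0.748 = 0.615 / 0.748 ≈ 0.8222

PN ≈ 0.822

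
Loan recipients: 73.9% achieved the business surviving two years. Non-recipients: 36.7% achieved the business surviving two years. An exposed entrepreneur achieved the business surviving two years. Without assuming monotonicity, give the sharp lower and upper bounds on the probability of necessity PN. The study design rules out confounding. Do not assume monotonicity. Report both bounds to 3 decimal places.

0.503 ≤ PN ≤ 0.857

p₁ = 0.739, p₀ = 0.367.
Under exogeneity alone the bounds on PN are max{0,(p₁−p₀)/p₁} ≤ PN ≤ min{1,(1−p₀)/p₁}.
  lower = (p₁ − p₀)/p₁ = 0.372 / 0.739 ≈ 0.5034
  upper = min{1, (1 − p₀)/p₁} = 0.633 / 0.739 ≈ 0.8566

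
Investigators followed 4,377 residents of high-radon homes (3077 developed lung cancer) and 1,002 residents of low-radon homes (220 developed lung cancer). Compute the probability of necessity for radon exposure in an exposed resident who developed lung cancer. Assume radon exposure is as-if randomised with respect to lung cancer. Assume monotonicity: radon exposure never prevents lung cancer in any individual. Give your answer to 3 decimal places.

p₁ = P(outcome | exposed) = 3077/4377 = 0.70299
p₀ = P(outcome | unexposed) = 220/1002 = 0.21956
Under exogeneity and monotonicity, PN = (p₁ − p₀) / p₁.
PN = (0.70299 − 0.21956) / 0.70299 = 0.48343 / 0.70299 ≈ 0.6877

PN ≈ 0.688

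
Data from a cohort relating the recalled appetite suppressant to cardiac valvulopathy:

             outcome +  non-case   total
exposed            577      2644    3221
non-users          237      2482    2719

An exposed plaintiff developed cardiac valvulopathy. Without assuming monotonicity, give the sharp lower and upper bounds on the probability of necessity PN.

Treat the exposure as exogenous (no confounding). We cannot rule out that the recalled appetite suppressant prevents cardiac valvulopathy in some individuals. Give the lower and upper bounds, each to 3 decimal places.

p₁ = P(outcome | exposed) = 577/3221 = 0.17914
p₀ = P(outcome | unexposed) = 237/2719 = 0.087164
Under exogeneity alone the bounds on PN are max{0,(p₁−p₀)/p₁} ≤ PN ≤ min{1,(1−p₀)/p₁}.
  lower = (p₁ − p₀)/p₁ = 0.091973 / 0.17914 ≈ 0.5134
  upper = min{1, (1 − p₀)/p₁} = 0.91284 / 0.17914 ≈ 5.0957 → capped at 1

0.513 ≤ PN ≤ 1.000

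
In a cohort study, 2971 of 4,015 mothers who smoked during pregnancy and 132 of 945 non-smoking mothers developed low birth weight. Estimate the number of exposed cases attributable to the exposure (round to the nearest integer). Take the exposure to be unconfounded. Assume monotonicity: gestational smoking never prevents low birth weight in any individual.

about 2410 cases

p₁ = P(outcome | exposed) = 2971/4015 = 0.73998
p₀ = P(outcome | unexposed) = 132/945 = 0.13968
PN = (p₁ − p₀)/p₁ = (0.73998 − 0.13968) / 0.73998 ≈ 0.81123.
Attributable cases ≈ PN × (exposed cases) = 0.81123 × 2971 ≈ 2410.17.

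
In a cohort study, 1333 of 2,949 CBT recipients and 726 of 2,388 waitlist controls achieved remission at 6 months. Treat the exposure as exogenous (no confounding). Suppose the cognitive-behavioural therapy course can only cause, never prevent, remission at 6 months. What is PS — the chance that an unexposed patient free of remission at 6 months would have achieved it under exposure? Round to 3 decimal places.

p₁ = P(outcome | exposed) = 1333/2949 = 0.45202
p₀ = P(outcome | unexposed) = 726/2388 = 0.30402
Under exogeneity and monotonicity, PS = (p₁ − p₀) / (1 − p₀).
PS = (0.45202 − 0.30402) / (1 − 0.30402) = 0.148 / 0.69598 ≈ 0.2126

PS ≈ 0.213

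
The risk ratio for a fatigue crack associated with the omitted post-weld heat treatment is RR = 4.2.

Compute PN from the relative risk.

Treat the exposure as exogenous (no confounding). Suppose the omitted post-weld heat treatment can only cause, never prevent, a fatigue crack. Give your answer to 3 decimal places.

PN ≈ 0.762

Under exogeneity and monotonicity, PN = (RR − 1) / RR = 1 − 1/RR.
PN = (4.2 − 1) / 4.2 = 3.2 / 4.2 ≈ 0.7619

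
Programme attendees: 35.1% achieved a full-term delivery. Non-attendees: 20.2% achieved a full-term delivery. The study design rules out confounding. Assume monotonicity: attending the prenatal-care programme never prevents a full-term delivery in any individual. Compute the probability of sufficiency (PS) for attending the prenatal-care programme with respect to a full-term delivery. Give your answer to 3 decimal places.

PS ≈ 0.187

p₁ = 0.351, p₀ = 0.202.
Under exogeneity and monotonicity, PS = (p₁ − p₀) / (1 − p₀).
PS = (0.351 − 0.202) / (1 − 0.202) = 0.149 / 0.798 ≈ 0.1867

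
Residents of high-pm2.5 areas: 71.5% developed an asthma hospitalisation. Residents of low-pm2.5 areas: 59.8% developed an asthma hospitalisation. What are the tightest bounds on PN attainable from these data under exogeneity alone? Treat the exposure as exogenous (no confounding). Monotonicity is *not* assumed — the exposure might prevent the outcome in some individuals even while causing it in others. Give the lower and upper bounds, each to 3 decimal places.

0.164 ≤ PN ≤ 0.562

p₁ = 0.715, p₀ = 0.598.
Under exogeneity alone the bounds on PN are max{0,(p₁−p₀)/p₁} ≤ PN ≤ min{1,(1−p₀)/p₁}.
  lower = (p₁ − p₀)/p₁ = 0.117 / 0.715 ≈ 0.1636
  upper = min{1, (1 − p₀)/p₁} = 0.402 / 0.715 ≈ 0.5622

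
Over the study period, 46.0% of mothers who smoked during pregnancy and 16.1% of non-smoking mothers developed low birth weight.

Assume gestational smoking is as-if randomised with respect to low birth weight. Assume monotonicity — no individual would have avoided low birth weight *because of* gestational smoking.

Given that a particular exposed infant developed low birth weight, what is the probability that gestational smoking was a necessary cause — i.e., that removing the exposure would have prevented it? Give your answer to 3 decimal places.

PN ≈ 0.650

p₁ = 0.46, p₀ = 0.161.
Under exogeneity and monotonicity, PN = (p₁ − p₀) / p₁.
PN = (0.46 − 0.161) / 0.46 = 0.299 / 0.46 ≈ 0.6500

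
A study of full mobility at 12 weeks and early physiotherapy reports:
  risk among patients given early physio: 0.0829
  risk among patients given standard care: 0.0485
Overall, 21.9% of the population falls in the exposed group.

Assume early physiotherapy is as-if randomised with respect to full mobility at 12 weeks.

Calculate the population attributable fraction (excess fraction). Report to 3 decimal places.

PAF ≈ 0.134

Let p₁ = 0.0829, p₀ = 0.0485.
Overall risk P(Y=1) = π·p₁ + (1−π)·p₀ = 0.219×0.0829 + 0.781×0.0485 = 0.056034.
Under exogeneity, PAF = [P(Y=1) − p₀] / P(Y=1).
PAF = (0.056034 − 0.0485) / 0.056034 ≈ 0.1344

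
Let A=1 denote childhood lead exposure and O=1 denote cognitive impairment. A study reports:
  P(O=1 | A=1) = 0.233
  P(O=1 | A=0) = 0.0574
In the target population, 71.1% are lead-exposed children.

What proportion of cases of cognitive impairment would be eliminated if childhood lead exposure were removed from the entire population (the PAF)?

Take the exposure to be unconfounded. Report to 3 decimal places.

Let p₁ = 0.233, p₀ = 0.0574.
Overall risk P(Y=1) = π·p₁ + (1−π)·p₀ = 0.711×0.233 + 0.289×0.0574 = 0.18225.
Under exogeneity, PAF = [P(Y=1) − p₀] / P(Y=1).
PAF = (0.18225 − 0.0574) / 0.18225 ≈ 0.6851

PAF ≈ 0.685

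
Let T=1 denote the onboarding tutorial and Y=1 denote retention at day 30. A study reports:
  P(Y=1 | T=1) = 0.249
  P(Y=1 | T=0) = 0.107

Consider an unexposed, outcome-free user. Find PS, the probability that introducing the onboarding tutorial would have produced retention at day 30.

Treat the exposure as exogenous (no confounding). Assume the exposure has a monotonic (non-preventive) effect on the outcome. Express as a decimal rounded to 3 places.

Let p₁ = 0.249, p₀ = 0.107.
Under exogeneity and monotonicity, PS = (p₁ − p₀) / (1 − p₀).
PS = (0.249 − 0.107) / (1 − 0.107) = 0.142 / 0.893 ≈ 0.1590

PS ≈ 0.159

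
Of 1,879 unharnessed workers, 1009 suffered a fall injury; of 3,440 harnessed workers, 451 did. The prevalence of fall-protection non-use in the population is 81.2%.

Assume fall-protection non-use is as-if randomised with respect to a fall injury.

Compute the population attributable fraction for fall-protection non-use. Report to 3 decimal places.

PAF ≈ 0.715

p₁ = P(outcome | exposed) = 1009/1879 = 0.53699
p₀ = P(outcome | unexposed) = 451/3440 = 0.1311
Overall risk P(Y=1) = π·p₁ + (1−π)·p₀ = 0.812×0.53699 + 0.188×0.1311 = 0.46068.
Under exogeneity, PAF = [P(Y=1) − p₀] / P(Y=1).
PAF = (0.46068 − 0.1311) / 0.46068 ≈ 0.7154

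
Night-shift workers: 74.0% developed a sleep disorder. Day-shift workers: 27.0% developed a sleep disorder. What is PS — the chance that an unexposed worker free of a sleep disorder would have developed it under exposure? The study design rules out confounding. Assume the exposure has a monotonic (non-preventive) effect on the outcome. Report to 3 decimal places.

p₁ = 0.74, p₀ = 0.27.
Under exogeneity and monotonicity, PS = (p₁ − p₀) / (1 − p₀).
PS = (0.74 − 0.27) / (1 − 0.27) = 0.47 / 0.73 ≈ 0.6438

PS ≈ 0.644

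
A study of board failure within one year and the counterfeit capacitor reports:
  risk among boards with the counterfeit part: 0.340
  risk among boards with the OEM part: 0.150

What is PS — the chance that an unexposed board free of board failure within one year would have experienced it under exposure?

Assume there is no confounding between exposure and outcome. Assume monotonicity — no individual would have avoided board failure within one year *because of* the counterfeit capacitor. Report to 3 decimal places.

PS ≈ 0.224

Let p₁ = 0.34, p₀ = 0.15.
Under exogeneity and monotonicity, PS = (p₁ − p₀) / (1 − p₀).
PS = (0.34 − 0.15) / (1 − 0.15) = 0.19 / 0.85 ≈ 0.2235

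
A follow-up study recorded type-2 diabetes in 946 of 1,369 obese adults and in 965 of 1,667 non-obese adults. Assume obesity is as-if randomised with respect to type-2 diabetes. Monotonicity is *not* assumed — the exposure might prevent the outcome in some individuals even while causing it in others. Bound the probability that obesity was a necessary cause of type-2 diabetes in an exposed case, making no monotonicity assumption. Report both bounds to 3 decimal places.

p₁ = P(outcome | exposed) = 946/1369 = 0.69102
p₀ = P(outcome | unexposed) = 965/1667 = 0.57888
Under exogeneity alone the bounds on PN are max{0,(p₁−p₀)/p₁} ≤ PN ≤ min{1,(1−p₀)/p₁}.
  lower = (p₁ − p₀)/p₁ = 0.11213 / 0.69102 ≈ 0.1623
  upper = min{1, (1 − p₀)/p₁} = 0.42112 / 0.69102 ≈ 0.6094

0.162 ≤ PN ≤ 0.609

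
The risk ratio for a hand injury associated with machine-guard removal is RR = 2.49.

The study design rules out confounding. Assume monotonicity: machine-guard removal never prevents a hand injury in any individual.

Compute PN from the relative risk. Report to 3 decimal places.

Under exogeneity and monotonicity, PN = (RR − 1) / RR = 1 − 1/RR.
PN = (2.49 − 1) / 2.49 = 1.49 / 2.49 ≈ 0.5984

PN ≈ 0.598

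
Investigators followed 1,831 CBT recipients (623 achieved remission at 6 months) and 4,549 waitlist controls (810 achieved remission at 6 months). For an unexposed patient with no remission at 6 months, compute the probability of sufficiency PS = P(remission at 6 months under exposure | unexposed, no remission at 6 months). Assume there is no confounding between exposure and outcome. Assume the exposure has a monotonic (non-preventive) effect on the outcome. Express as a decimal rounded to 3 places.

PS ≈ 0.197

p₁ = P(outcome | exposed) = 623/1831 = 0.34025
p₀ = P(outcome | unexposed) = 810/4549 = 0.17806
Under exogeneity and monotonicity, PS = (p₁ − p₀) / (1 − p₀).
PS = (0.34025 − 0.17806) / (1 − 0.17806) = 0.16219 / 0.82194 ≈ 0.1973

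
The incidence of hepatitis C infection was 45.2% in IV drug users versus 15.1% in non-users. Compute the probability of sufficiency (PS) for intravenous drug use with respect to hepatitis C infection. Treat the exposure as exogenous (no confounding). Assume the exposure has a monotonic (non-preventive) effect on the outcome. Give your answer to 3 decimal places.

PS ≈ 0.355

p₁ = 0.452, p₀ = 0.151.
Under exogeneity and monotonicity, PS = (p₁ − p₀) / (1 − p₀).
PS = (0.452 − 0.151) / (1 − 0.151) = 0.301 / 0.849 ≈ 0.3545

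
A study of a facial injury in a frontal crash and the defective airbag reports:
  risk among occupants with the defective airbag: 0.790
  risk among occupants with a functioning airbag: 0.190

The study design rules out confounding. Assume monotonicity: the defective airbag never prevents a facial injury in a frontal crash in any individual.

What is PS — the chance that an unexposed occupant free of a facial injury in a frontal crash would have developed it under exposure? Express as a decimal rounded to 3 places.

PS ≈ 0.741

Let p₁ = 0.79, p₀ = 0.19.
Under exogeneity and monotonicity, PS = (p₁ − p₀) / (1 − p₀).
PS = (0.79 − 0.19) / (1 − 0.19) = 0.6 / 0.81 ≈ 0.7407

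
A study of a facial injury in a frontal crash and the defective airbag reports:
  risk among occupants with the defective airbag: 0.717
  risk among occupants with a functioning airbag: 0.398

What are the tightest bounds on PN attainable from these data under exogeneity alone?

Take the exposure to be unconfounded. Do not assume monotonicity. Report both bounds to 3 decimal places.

0.445 ≤ PN ≤ 0.840

Let p₁ = 0.717, p₀ = 0.398.
Under exogeneity alone the bounds on PN are max{0,(p₁−p₀)/p₁} ≤ PN ≤ min{1,(1−p₀)/p₁}.
  lower = (p₁ − p₀)/p₁ = 0.319 / 0.717 ≈ 0.4449
  upper = min{1, (1 − p₀)/p₁} = 0.602 / 0.717 ≈ 0.8396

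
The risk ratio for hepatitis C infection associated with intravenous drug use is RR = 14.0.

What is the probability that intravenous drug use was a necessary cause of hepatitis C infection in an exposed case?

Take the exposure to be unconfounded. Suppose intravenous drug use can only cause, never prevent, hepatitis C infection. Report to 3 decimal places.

PN ≈ 0.929

Under exogeneity and monotonicity, PN = (RR − 1) / RR = 1 − 1/RR.
PN = (14.0 − 1) / 14.0 = 13 / 14.0 ≈ 0.9286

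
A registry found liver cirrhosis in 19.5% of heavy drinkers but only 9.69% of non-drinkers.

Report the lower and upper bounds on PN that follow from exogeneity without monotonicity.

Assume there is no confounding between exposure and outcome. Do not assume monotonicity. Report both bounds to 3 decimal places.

p₁ = 0.195, p₀ = 0.0969.
Under exogeneity alone the bounds on PN are max{0,(p₁−p₀)/p₁} ≤ PN ≤ min{1,(1−p₀)/p₁}.
  lower = (p₁ − p₀)/p₁ = 0.0981 / 0.195 ≈ 0.5031
  upper = min{1, (1 − p₀)/p₁} = 0.9031 / 0.195 ≈ 4.6313 → capped at 1

0.503 ≤ PN ≤ 1.000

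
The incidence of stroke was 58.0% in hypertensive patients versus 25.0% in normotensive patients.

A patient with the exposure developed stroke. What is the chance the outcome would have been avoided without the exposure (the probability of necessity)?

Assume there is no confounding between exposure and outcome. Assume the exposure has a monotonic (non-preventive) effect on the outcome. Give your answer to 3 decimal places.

PN ≈ 0.569

p₁ = 0.58, p₀ = 0.25.
Under exogeneity and monotonicity, PN = (p₁ − p₀) / p₁.
PN = (0.58 − 0.25) / 0.58 = 0.33 / 0.58 ≈ 0.5690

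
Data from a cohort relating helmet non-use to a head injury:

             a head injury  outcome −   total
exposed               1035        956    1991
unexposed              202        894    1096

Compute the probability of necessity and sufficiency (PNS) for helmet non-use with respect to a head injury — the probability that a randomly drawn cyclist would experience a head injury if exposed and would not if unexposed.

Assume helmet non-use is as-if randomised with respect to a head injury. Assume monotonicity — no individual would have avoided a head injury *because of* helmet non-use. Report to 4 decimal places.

PNS ≈ 0.3355

p₁ = P(outcome | exposed) = 1035/1991 = 0.51984
p₀ = P(outcome | unexposed) = 202/1096 = 0.18431
Under exogeneity and monotonicity, PNS = p₁ − p₀.
PNS = 0.51984 − 0.18431 = 0.33553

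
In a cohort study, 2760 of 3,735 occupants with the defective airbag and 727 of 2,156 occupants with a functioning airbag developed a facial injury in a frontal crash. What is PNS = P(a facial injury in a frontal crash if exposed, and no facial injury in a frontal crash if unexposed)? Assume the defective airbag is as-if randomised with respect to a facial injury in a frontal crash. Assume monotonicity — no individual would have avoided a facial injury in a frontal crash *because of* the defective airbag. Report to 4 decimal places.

p₁ = P(outcome | exposed) = 2760/3735 = 0.73896
p₀ = P(outcome | unexposed) = 727/2156 = 0.3372
Under exogeneity and monotonicity, PNS = p₁ − p₀.
PNS = 0.73896 − 0.3372 = 0.40176

PNS ≈ 0.4018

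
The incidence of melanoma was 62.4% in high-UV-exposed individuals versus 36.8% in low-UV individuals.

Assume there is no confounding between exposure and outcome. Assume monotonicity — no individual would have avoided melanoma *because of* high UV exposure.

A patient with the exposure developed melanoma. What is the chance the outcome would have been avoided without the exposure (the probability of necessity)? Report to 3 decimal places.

PN ≈ 0.410

p₁ = 0.624, p₀ = 0.368.
Under exogeneity and monotonicity, PN = (p₁ − p₀) / p₁.
PN = (0.624 − 0.368) / 0.624 = 0.256 / 0.624 ≈ 0.4103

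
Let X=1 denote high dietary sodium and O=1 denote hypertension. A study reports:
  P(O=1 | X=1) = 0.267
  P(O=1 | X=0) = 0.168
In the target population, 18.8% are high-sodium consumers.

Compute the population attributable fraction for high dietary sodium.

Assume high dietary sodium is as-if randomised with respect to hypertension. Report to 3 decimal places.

PAF ≈ 0.100

Let p₁ = 0.267, p₀ = 0.168.
Overall risk P(Y=1) = π·p₁ + (1−π)·p₀ = 0.188×0.267 + 0.812×0.168 = 0.18661.
Under exogeneity, PAF = [P(Y=1) − p₀] / P(Y=1).
PAF = (0.18661 − 0.168) / 0.18661 ≈ 0.0997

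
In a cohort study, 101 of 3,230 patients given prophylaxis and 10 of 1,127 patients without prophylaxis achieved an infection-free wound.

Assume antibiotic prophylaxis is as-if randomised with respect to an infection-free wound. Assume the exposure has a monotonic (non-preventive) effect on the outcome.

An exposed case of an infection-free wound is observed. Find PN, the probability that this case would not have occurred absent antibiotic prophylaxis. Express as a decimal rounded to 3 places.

p₁ = P(outcome | exposed) = 101/3230 = 0.031269
p₀ = P(outcome | unexposed) = 10/1127 = 0.0088731
Under exogeneity and monotonicity, PN = (p₁ − p₀) / p₁.
PN = (0.031269 − 0.0088731) / 0.031269 = 0.022396 / 0.031269 ≈ 0.7162

PN ≈ 0.716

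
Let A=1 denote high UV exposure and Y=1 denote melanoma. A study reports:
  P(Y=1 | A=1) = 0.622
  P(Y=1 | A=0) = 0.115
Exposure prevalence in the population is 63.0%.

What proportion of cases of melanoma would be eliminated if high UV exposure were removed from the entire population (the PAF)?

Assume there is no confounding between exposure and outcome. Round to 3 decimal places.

PAF ≈ 0.735

Let p₁ = 0.622, p₀ = 0.115.
Overall risk P(Y=1) = π·p₁ + (1−π)·p₀ = 0.63×0.622 + 0.37×0.115 = 0.43441.
Under exogeneity, PAF = [P(Y=1) − p₀] / P(Y=1).
PAF = (0.43441 − 0.115) / 0.43441 ≈ 0.7353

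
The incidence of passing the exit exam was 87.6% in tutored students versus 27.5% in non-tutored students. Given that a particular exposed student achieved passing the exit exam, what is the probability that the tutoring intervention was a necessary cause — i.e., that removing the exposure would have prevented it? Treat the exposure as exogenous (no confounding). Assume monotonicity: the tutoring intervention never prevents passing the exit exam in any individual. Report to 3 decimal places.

p₁ = 0.876, p₀ = 0.275.
Under exogeneity and monotonicity, PN = (p₁ − p₀) / p₁.
PN = (0.876 − 0.275) / 0.876 = 0.601 / 0.876 ≈ 0.6861

PN ≈ 0.686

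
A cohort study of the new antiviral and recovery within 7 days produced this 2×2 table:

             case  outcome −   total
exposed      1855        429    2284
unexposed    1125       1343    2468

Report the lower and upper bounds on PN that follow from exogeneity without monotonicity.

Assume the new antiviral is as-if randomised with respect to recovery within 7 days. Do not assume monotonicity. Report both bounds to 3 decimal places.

p₁ = P(outcome | exposed) = 1855/2284 = 0.81217
p₀ = P(outcome | unexposed) = 1125/2468 = 0.45583
Under exogeneity alone the bounds on PN are max{0,(p₁−p₀)/p₁} ≤ PN ≤ min{1,(1−p₀)/p₁}.
  lower = (p₁ − p₀)/p₁ = 0.35634 / 0.81217 ≈ 0.4387
  upper = min{1, (1 − p₀)/p₁} = 0.54417 / 0.81217 ≈ 0.6700

0.439 ≤ PN ≤ 0.670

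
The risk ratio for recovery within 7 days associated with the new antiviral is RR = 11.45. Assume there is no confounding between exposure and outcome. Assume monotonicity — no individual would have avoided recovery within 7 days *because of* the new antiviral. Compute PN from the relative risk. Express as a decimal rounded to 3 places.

PN ≈ 0.913

Under exogeneity and monotonicity, PN = (RR − 1) / RR = 1 − 1/RR.
PN = (11.45 − 1) / 11.45 = 10.45 / 11.45 ≈ 0.9127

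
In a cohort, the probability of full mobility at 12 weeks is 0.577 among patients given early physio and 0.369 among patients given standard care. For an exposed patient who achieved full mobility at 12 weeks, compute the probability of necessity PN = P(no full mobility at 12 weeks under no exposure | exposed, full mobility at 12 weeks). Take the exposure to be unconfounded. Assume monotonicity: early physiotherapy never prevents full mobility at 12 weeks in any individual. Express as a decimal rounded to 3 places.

Let p₁ = 0.577, p₀ = 0.369.
Under exogeneity and monotonicity, PN = (p₁ − p₀) / p₁.
PN = (0.577 − 0.369) / 0.577 = 0.208 / 0.577 ≈ 0.3605

PN ≈ 0.360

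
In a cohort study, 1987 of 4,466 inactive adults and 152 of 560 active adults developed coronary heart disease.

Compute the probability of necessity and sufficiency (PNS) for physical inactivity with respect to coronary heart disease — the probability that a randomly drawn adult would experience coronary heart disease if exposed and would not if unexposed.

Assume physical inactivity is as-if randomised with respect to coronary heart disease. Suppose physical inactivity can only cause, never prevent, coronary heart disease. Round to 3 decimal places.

PNS ≈ 0.173

p₁ = P(outcome | exposed) = 1987/4466 = 0.44492
p₀ = P(outcome | unexposed) = 152/560 = 0.27143
Under exogeneity and monotonicity, PNS = p₁ − p₀.
PNS = 0.44492 − 0.27143 = 0.17349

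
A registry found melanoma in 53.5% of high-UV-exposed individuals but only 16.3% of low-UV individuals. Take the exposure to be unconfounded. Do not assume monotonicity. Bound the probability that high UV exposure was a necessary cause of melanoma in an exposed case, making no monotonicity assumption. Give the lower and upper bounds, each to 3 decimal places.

0.695 ≤ PN ≤ 1.000

p₁ = 0.535, p₀ = 0.163.
Under exogeneity alone the bounds on PN are max{0,(p₁−p₀)/p₁} ≤ PN ≤ min{1,(1−p₀)/p₁}.
  lower = (p₁ − p₀)/p₁ = 0.372 / 0.535 ≈ 0.6953
  upper = min{1, (1 − p₀)/p₁} = 0.837 / 0.535 ≈ 1.5645 → capped at 1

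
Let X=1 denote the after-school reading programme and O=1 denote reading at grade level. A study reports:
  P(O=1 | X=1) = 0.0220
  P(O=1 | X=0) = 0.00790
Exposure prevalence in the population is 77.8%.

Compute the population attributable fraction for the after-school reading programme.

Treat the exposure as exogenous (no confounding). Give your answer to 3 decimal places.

PAF ≈ 0.581

Let p₁ = 0.022, p₀ = 0.0079.
Overall risk P(Y=1) = π·p₁ + (1−π)·p₀ = 0.778×0.022 + 0.222×0.0079 = 0.01887.
Under exogeneity, PAF = [P(Y=1) − p₀] / P(Y=1).
PAF = (0.01887 − 0.0079) / 0.01887 ≈ 0.5813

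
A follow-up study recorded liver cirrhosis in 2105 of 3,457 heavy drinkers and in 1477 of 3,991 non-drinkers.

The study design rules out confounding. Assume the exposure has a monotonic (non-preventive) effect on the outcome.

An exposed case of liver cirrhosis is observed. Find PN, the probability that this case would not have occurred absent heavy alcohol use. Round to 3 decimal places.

PN ≈ 0.392

p₁ = P(outcome | exposed) = 2105/3457 = 0.60891
p₀ = P(outcome | unexposed) = 1477/3991 = 0.37008
Under exogeneity and monotonicity, PN = (p₁ − p₀) / p₁.
PN = (0.60891 − 0.37008) / 0.60891 = 0.23883 / 0.60891 ≈ 0.3922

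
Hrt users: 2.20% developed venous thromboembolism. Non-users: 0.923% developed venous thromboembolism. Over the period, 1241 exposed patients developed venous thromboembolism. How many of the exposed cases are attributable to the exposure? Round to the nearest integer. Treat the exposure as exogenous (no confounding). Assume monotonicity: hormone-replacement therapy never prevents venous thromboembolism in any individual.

about 720 cases

p₁ = 0.022, p₀ = 0.00923.
PN = (p₁ − p₀)/p₁ = (0.022 − 0.00923) / 0.022 ≈ 0.58045.
Attributable cases ≈ PN × (exposed cases) = 0.58045 × 1241 ≈ 720.34.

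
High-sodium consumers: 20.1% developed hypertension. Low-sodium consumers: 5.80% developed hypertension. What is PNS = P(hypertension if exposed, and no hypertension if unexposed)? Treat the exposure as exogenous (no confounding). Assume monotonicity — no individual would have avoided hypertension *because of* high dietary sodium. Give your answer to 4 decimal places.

p₁ = 0.201, p₀ = 0.058.
Under exogeneity and monotonicity, PNS = p₁ − p₀.
PNS = 0.201 − 0.058 = 0.143

PNS ≈ 0.1430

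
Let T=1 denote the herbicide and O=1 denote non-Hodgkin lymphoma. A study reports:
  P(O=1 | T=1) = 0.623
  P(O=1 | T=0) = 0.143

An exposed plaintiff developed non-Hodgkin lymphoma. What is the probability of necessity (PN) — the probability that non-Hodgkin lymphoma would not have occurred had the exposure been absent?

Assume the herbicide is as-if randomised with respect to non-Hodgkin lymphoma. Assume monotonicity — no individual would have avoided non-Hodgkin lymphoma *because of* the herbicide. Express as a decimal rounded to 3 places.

PN ≈ 0.770

Let p₁ = 0.623, p₀ = 0.143.
Under exogeneity and monotonicity, PN = (p₁ − p₀) / p₁.
PN = (0.623 − 0.143) / 0.623 = 0.48 / 0.623 ≈ 0.7705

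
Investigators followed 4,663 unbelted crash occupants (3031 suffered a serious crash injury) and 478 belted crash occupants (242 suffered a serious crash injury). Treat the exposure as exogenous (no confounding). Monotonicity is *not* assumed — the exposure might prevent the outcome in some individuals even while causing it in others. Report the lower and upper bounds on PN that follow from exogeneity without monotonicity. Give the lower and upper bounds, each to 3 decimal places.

0.221 ≤ PN ≤ 0.760

p₁ = P(outcome | exposed) = 3031/4663 = 0.65001
p₀ = P(outcome | unexposed) = 242/478 = 0.50628
Under exogeneity alone the bounds on PN are max{0,(p₁−p₀)/p₁} ≤ PN ≤ min{1,(1−p₀)/p₁}.
  lower = (p₁ − p₀)/p₁ = 0.14373 / 0.65001 ≈ 0.2211
  upper = min{1, (1 − p₀)/p₁} = 0.49372 / 0.65001 ≈ 0.7596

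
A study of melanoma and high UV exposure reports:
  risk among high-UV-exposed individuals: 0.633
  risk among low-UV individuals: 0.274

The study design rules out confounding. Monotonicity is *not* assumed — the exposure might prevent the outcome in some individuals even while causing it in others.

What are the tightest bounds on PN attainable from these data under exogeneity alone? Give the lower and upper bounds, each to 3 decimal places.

0.567 ≤ PN ≤ 1.000

Let p₁ = 0.633, p₀ = 0.274.
Under exogeneity alone the bounds on PN are max{0,(p₁−p₀)/p₁} ≤ PN ≤ min{1,(1−p₀)/p₁}.
  lower = (p₁ − p₀)/p₁ = 0.359 / 0.633 ≈ 0.5671
  upper = min{1, (1 − p₀)/p₁} = 0.726 / 0.633 ≈ 1.1469 → capped at 1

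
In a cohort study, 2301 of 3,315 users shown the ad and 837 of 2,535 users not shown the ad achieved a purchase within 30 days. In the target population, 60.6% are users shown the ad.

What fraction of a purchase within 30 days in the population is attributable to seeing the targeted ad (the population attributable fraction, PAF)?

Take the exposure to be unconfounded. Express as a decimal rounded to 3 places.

PAF ≈ 0.400

p₁ = P(outcome | exposed) = 2301/3315 = 0.69412
p₀ = P(outcome | unexposed) = 837/2535 = 0.33018
Overall risk P(Y=1) = π·p₁ + (1−π)·p₀ = 0.606×0.69412 + 0.394×0.33018 = 0.55073.
Under exogeneity, PAF = [P(Y=1) − p₀] / P(Y=1).
PAF = (0.55073 − 0.33018) / 0.55073 ≈ 0.4005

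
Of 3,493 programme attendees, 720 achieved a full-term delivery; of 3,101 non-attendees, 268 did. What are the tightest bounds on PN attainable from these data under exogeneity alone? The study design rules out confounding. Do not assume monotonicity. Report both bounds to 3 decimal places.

p₁ = P(outcome | exposed) = 720/3493 = 0.20613
p₀ = P(outcome | unexposed) = 268/3101 = 0.086424
Under exogeneity alone the bounds on PN are max{0,(p₁−p₀)/p₁} ≤ PN ≤ min{1,(1−p₀)/p₁}.
  lower = (p₁ − p₀)/p₁ = 0.1197 / 0.20613 ≈ 0.5807
  upper = min{1, (1 − p₀)/p₁} = 0.91358 / 0.20613 ≈ 4.4321 → capped at 1

0.581 ≤ PN ≤ 1.000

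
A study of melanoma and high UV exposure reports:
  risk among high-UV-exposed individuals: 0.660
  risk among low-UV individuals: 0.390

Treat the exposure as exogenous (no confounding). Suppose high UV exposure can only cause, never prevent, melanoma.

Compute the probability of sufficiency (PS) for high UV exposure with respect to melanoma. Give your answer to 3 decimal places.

Let p₁ = 0.66, p₀ = 0.39.
Under exogeneity and monotonicity, PS = (p₁ − p₀) / (1 − p₀).
PS = (0.66 − 0.39) / (1 − 0.39) = 0.27 / 0.61 ≈ 0.4426

PS ≈ 0.443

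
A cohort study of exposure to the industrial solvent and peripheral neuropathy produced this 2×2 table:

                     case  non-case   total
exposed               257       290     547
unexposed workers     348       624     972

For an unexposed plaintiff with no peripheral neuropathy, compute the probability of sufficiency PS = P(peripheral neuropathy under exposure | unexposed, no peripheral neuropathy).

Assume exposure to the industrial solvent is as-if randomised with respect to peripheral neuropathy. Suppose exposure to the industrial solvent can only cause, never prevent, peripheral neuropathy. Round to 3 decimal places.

PS ≈ 0.174

p₁ = P(outcome | exposed) = 257/547 = 0.46984
p₀ = P(outcome | unexposed) = 348/972 = 0.35802
Under exogeneity and monotonicity, PS = (p₁ − p₀) / (1 − p₀).
PS = (0.46984 − 0.35802) / (1 − 0.35802) = 0.11181 / 0.64198 ≈ 0.1742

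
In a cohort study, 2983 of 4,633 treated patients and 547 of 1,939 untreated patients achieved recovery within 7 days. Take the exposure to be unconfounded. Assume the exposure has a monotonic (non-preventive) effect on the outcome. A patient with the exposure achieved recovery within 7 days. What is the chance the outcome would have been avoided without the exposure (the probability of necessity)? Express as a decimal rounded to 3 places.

p₁ = P(outcome | exposed) = 2983/4633 = 0.64386
p₀ = P(outcome | unexposed) = 547/1939 = 0.2821
Under exogeneity and monotonicity, PN = (p₁ − p₀) / p₁.
PN = (0.64386 − 0.2821) / 0.64386 = 0.36176 / 0.64386 ≈ 0.5619

PN ≈ 0.562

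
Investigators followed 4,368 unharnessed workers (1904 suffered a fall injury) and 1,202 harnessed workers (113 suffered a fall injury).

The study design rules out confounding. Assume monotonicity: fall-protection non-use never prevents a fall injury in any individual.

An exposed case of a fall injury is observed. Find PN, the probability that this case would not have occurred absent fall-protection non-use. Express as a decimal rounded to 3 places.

PN ≈ 0.784

p₁ = P(outcome | exposed) = 1904/4368 = 0.4359
p₀ = P(outcome | unexposed) = 113/1202 = 0.09401
Under exogeneity and monotonicity, PN = (p₁ − p₀) / p₁.
PN = (0.4359 − 0.09401) / 0.4359 = 0.34189 / 0.4359 ≈ 0.7843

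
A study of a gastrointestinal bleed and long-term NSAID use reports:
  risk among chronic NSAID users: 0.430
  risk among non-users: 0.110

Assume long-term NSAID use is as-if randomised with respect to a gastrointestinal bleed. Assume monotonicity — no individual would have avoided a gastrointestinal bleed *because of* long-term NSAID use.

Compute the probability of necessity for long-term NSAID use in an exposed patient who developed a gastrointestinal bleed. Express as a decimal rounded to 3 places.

Let p₁ = 0.43, p₀ = 0.11.
Under exogeneity and monotonicity, PN = (p₁ − p₀) / p₁.
PN = (0.43 − 0.11) / 0.43 = 0.32 / 0.43 ≈ 0.7442

PN ≈ 0.744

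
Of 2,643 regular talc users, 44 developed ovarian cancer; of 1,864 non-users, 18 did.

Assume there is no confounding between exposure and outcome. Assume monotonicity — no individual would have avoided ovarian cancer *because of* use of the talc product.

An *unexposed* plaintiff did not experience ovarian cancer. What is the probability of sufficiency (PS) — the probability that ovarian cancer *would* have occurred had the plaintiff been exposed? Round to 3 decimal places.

PS ≈ 0.007

p₁ = P(outcome | exposed) = 44/2643 = 0.016648
p₀ = P(outcome | unexposed) = 18/1864 = 0.0096567
Under exogeneity and monotonicity, PS = (p₁ − p₀) / (1 − p₀).
PS = (0.016648 − 0.0096567) / (1 − 0.0096567) = 0.0069911 / 0.99034 ≈ 0.0071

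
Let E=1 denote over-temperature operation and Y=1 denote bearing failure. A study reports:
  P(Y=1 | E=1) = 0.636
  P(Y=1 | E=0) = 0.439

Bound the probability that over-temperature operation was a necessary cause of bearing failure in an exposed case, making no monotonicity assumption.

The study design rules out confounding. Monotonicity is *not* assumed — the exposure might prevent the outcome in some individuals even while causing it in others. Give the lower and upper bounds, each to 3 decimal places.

0.310 ≤ PN ≤ 0.882

Let p₁ = 0.636, p₀ = 0.439.
Under exogeneity alone the bounds on PN are max{0,(p₁−p₀)/p₁} ≤ PN ≤ min{1,(1−p₀)/p₁}.
  lower = (p₁ − p₀)/p₁ = 0.197 / 0.636 ≈ 0.3097
  upper = min{1, (1 − p₀)/p₁} = 0.561 / 0.636 ≈ 0.8821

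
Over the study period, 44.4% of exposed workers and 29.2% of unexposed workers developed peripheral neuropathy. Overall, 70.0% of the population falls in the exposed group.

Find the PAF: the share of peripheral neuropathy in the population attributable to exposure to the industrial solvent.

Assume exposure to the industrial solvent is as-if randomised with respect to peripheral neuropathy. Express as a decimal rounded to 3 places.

PAF ≈ 0.267

p₁ = 0.444, p₀ = 0.292.
Overall risk P(Y=1) = π·p₁ + (1−π)·p₀ = 0.7×0.444 + 0.3×0.292 = 0.3984.
Under exogeneity, PAF = [P(Y=1) − p₀] / P(Y=1).
PAF = (0.3984 − 0.292) / 0.3984 ≈ 0.2671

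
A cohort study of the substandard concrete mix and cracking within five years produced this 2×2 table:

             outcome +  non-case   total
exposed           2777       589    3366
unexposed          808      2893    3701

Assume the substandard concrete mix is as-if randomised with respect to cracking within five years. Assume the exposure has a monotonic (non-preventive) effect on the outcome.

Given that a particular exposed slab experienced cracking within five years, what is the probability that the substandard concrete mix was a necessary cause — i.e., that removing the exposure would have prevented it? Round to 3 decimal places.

p₁ = P(outcome | exposed) = 2777/3366 = 0.82501
p₀ = P(outcome | unexposed) = 808/3701 = 0.21832
Under exogeneity and monotonicity, PN = (p₁ − p₀) / p₁.
PN = (0.82501 − 0.21832) / 0.82501 = 0.6067 / 0.82501 ≈ 0.7354

PN ≈ 0.735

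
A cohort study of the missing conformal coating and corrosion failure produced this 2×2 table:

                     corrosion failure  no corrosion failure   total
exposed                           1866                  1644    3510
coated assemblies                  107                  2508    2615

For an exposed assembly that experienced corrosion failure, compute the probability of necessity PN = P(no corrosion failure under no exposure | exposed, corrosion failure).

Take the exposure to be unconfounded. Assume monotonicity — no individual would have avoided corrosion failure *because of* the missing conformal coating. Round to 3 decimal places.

PN ≈ 0.923

p₁ = P(outcome | exposed) = 1866/3510 = 0.53162
p₀ = P(outcome | unexposed) = 107/2615 = 0.040918
Under exogeneity and monotonicity, PN = (p₁ − p₀)/p₁.
PN = (0.53162 − 0.040918) / 0.53162 ≈ 0.9230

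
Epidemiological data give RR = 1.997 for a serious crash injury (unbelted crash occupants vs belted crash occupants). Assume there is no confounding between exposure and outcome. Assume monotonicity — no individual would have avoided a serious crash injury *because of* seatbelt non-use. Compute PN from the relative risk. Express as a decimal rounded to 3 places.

PN ≈ 0.499

Under exogeneity and monotonicity, PN = (RR − 1) / RR = 1 − 1/RR.
PN = (1.997 − 1) / 1.997 = 0.997 / 1.997 ≈ 0.4992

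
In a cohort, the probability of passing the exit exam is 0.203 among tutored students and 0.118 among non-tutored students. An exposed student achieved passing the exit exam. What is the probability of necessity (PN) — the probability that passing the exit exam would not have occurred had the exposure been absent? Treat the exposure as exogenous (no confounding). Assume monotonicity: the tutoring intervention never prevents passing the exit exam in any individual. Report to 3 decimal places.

Let p₁ = 0.203, p₀ = 0.118.
Under exogeneity and monotonicity, PN = (p₁ − p₀) / p₁.
PN = (0.203 − 0.118) / 0.203 = 0.085 / 0.203 ≈ 0.4187

PN ≈ 0.419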